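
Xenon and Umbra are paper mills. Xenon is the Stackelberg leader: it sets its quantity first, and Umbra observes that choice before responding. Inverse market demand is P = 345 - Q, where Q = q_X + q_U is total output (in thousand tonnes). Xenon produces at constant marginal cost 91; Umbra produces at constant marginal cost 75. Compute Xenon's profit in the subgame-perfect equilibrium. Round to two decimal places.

The follower Umbra best-responds to any q_X: π_U = (345 - Q)q_U - 75q_U.
Setting the follower's marginal profit to zero, 270 - q_X - 2q_U = 0, i.e. q_U = (270 - q_X)/2.
Xenon substitutes q_U(q_X) into its own profit: π_X = q_X(345 - q_X - (270 - q_X)/2) - 91q_X = (210 - (1/2)q_X)q_X - 91q_X.
Leader FOC: 119 - q_X = 0, so q_X = 119.
Then q_U = (270 - 119)/2 = 151/2.
Price P = 345 - 389/2 = 301/2.
Xenon's profit: (301/2 - 91)·119 = 7080.5000.

7080.50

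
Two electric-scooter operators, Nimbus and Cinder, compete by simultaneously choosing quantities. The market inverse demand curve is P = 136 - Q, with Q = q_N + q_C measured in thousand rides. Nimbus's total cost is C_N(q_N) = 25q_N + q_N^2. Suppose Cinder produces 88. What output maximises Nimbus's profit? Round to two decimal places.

With the rival's output fixed at 88, Nimbus's profit is π_N = (136 - 88 - q_N)q_N - (25q_N + q_N²) = (48 - q_N)q_N - (25q_N + q_N²).
∂π_N/∂q_N = 23 - 4q_N = 0, so q_N = 23/4.

5.75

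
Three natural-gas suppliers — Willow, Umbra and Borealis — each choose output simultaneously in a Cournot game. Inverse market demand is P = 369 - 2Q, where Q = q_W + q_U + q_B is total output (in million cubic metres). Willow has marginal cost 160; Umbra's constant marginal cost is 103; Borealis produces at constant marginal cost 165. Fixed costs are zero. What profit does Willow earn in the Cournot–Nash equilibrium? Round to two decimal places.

770.28

Willow's profit: π_W = (369 - 2Q)q_W - (160q_W). Setting ∂π_W/∂q_W = 0: 209 - 4q_W - 2(q_U + q_B) = 0.
Umbra's first-order condition: 266 - 4q_U - 2(q_W + q_B) = 0.
Borealis's profit: π_B = (369 - 2Q)q_B - (165q_B). Setting ∂π_B/∂q_B = 0: 204 - 4q_B - 2(q_W + q_U) = 0.
Adding the 3 conditions: 679 − 4Q − 4Q = 0, i.e. Q = 679/8.
Back-substituting: q_W = (209 − 679/4)/2 = 157/8, q_U = (266 − 679/4)/2 = 385/8, q_B = (204 − 679/4)/2 = 137/8.
Price P = 369 - 2·(679/8) = 797/4.
Willow's profit: (797/4 - 160)·(157/8) = 770.2813.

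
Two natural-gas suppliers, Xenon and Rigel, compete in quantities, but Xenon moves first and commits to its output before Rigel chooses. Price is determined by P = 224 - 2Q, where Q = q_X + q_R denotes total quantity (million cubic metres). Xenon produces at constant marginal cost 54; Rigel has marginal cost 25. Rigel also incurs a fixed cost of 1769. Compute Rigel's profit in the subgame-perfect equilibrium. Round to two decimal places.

The follower Rigel best-responds to any q_X: π_R = (224 - 2Q)q_R - 25q_R.
∂π_R/∂q_R = 199 - 2q_X - 4q_R = 0 gives the reaction function q_R = (199 - 2q_X)/4.
Xenon substitutes q_R(q_X) into its own profit: π_X = q_X(224 - 2q_X - (199 - 2q_X)/2) - 54q_X = (249/2 - q_X)q_X - 54q_X.
Maximising: ∂π_X/∂q_X = 141/2 - 2q_X = 0, giving q_X = 141/4.
Then q_R = (199 - 2·(141/4))/4 = 257/8.
Price P = 224 - 2·(539/8) = 357/4.
Rigel's profit: (357/4 - 25)·(257/8) - 1769 = 295.0313.

295.03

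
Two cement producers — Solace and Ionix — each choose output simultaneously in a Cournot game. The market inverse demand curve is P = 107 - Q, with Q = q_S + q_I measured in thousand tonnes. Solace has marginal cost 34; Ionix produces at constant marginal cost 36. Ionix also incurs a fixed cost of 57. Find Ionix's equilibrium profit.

Solace's profit: π_S = (107 - Q)q_S - (34q_S). Setting ∂π_S/∂q_S = 0: 73 - 2q_S - (q_I) = 0.
Ionix's profit: π_I = (107 - Q)q_I - (36q_I). Setting ∂π_I/∂q_I = 0: 71 - 2q_I - (q_S) = 0.
Best responses: q_S = (73 - q_I)/2, q_I = (71 - q_S)/2.
Solving the pair: q_S = 25, q_I = 23.
Price P = 107 - 48 = 59.
Ionix's profit: (59 - 36)·23 - 57 = 472.

472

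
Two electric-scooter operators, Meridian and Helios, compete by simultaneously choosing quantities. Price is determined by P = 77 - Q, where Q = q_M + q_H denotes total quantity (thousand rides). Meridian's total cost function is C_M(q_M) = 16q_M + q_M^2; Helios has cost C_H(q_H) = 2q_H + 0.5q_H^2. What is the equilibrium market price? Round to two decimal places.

45.45

Meridian's profit: π_M = (77 - Q)q_M - (16q_M + q_M²). Setting ∂π_M/∂q_M = 0: 61 - 4q_M - (q_H) = 0.
Helios's profit: π_H = (77 - Q)q_H - (2q_H + (1/2)q_H²). Setting ∂π_H/∂q_H = 0: 75 - 3q_H - (q_M) = 0.
Best responses: q_M = (61 - q_H)/4, q_H = (75 - q_M)/3.
Solving the pair: q_M = 108/11, q_H = 239/11.
Total output Q = 347/11, so price P = 77 - 347/11 = 500/11.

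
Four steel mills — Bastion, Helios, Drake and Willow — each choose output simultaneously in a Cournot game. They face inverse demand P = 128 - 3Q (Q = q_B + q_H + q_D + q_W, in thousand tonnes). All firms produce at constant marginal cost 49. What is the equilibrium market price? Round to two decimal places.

Each firm earns π_i = (128 - 3Q)q_i - 49q_i.
Setting ∂π_i/∂q_i = 0 with rivals' quantities fixed: 79 - 6q_i - 3·Σ_{j≠i} q_j = 0.
With identical firms every q_j equals q_i, so Σ_{j≠i} q_j = 3q_i and 79 = 15q_i, giving q_i = 79/15.
Total output Q = 316/15, so price P = 128 - 3·(316/15) = 324/5.

64.80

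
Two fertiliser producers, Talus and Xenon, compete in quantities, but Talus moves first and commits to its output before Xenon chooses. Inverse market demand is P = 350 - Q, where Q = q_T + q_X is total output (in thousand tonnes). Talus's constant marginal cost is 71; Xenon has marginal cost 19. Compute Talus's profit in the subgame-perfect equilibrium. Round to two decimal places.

6441.13

Solve by backward induction. Given q_T, the follower Xenon maximises π_X = (350 - q_T - q_X)q_X - 19q_X.
Setting the follower's marginal profit to zero, 331 - q_T - 2q_X = 0, i.e. q_X = (331 - q_T)/2.
Talus substitutes q_X(q_T) into its own profit: π_T = q_T(350 - q_T - (331 - q_T)/2) - 71q_T = (369/2 - (1/2)q_T)q_T - 71q_T.
Leader FOC: 227/2 - q_T = 0, so q_T = 227/2.
Then q_X = (331 - 227/2)/2 = 435/4.
Price P = 350 - 889/4 = 511/4.
Talus's profit: (511/4 - 71)·(227/2) = 6441.1250.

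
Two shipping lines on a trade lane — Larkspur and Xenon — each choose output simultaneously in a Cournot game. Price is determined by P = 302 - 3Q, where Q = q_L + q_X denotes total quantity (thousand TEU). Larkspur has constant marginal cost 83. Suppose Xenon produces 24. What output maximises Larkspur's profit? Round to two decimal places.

24.50

With the rival's output fixed at 24, Larkspur's profit is π_L = (302 - 3·24 - 3q_L)q_L - (83q_L) = (230 - 3q_L)q_L - (83q_L).
∂π_L/∂q_L = 147 - 6q_L = 0, so q_L = 49/2.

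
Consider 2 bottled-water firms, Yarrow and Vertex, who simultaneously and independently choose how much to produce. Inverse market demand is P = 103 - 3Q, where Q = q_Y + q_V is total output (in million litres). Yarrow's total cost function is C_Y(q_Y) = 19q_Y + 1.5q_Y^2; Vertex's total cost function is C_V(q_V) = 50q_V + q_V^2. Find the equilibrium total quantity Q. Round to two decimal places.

11.71

Yarrow's profit: π_Y = (103 - 3Q)q_Y - (19q_Y + (3/2)q_Y²). Setting ∂π_Y/∂q_Y = 0: 84 - 9q_Y - 3(q_V) = 0.
Vertex's profit: π_V = (103 - 3Q)q_V - (50q_V + q_V²). Setting ∂π_V/∂q_V = 0: 53 - 8q_V - 3(q_Y) = 0.
So q_Y = (84 - 3q_V)/9 and q_V = (53 - 3q_Y)/8.
Solving the pair: q_Y = 57/7, q_V = 25/7.
Total output Q = 57/7 + 25/7 = 82/7.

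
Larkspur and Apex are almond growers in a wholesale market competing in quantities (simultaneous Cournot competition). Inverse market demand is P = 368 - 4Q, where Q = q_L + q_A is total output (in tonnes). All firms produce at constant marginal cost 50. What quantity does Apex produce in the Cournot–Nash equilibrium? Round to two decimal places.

26.50

Each firm earns π_i = (368 - 4Q)q_i - 50q_i.
Setting ∂π_i/∂q_i = 0 with rivals' quantities fixed: 318 - 8q_i - 4q_j = 0.
With identical firms every q_j equals q_i, so q_j = q_i and 318 = 12q_i, giving q_i = 53/2.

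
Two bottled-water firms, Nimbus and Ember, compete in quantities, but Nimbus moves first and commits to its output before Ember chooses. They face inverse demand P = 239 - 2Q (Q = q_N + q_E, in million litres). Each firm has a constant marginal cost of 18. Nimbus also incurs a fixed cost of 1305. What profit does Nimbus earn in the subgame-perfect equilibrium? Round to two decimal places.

1747.56

Solve by backward induction. Given q_N, the follower Ember maximises π_E = (239 - 2q_N - 2q_E)q_E - 18q_E.
Setting the follower's marginal profit to zero, 221 - 2q_N - 4q_E = 0, i.e. q_E = (221 - 2q_N)/4.
The leader anticipates this reaction. Substituting into P = 239 - 2Q gives P = 257/2 - q_N, so π_N = (257/2 - q_N)q_N - 18q_N.
Leader FOC: 221/2 - 2q_N = 0, so q_N = 221/4.
Then q_E = (221 - 2·(221/4))/4 = 221/8.
Price P = 239 - 2·(663/8) = 293/4.
Nimbus's profit: (293/4 - 18)·(221/4) - 1305 = 1747.5625.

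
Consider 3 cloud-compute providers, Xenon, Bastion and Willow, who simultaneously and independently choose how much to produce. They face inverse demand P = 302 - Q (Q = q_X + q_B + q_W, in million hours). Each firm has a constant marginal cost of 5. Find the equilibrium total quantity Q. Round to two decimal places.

A representative firm's profit is π_i = q_i(302 - Q) - 5q_i.
Setting ∂π_i/∂q_i = 0 with rivals' quantities fixed: 297 - 2q_i - Σ_{j≠i} q_j = 0.
By symmetry each firm produces the same amount; substituting Σ_{j≠i} q_j = 2q_i yields q_i = 297/4.
Total output Q = 297/4 + 297/4 + 297/4 = 891/4.

222.75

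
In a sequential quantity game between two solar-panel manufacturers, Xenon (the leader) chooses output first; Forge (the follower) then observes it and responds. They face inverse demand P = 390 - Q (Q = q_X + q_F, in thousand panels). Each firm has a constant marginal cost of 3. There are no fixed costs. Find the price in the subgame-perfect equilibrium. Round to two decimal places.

The follower Forge best-responds to any q_X: π_F = (390 - Q)q_F - 3q_F.
Follower FOC: 387 - q_X - 2q_F = 0, so q_F(q_X) = (387 - q_X)/2.
Xenon substitutes q_F(q_X) into its own profit: π_X = q_X(390 - q_X - (387 - q_X)/2) - 3q_X = (393/2 - (1/2)q_X)q_X - 3q_X.
The leader's first-order condition 387/2 - q_X = 0 yields q_X = 387/2.
Then q_F = (387 - 387/2)/2 = 387/4.
Total output Q = 1161/4, so price P = 390 - 1161/4 = 399/4.

99.75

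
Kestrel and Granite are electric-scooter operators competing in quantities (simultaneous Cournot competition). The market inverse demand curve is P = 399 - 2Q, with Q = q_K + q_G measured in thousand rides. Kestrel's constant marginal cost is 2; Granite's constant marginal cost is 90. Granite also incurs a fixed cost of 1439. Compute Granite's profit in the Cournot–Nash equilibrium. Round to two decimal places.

Kestrel's profit: π_K = (399 - 2Q)q_K - (2q_K). Setting ∂π_K/∂q_K = 0: 397 - 4q_K - 2(q_G) = 0.
Granite's profit: π_G = (399 - 2Q)q_G - (90q_G). Setting ∂π_G/∂q_G = 0: 309 - 4q_G - 2(q_K) = 0.
Rearranging gives the reaction functions q_K = (397 - 2q_G)/4 and q_G = (309 - 2q_K)/4.
Substituting one into the other gives q_K = 485/6 and q_G = 221/6.
Price P = 399 - 2·(353/3) = 491/3.
Granite's profit: (491/3 - 90)·(221/6) - 1439 = 1274.3889.

1274.39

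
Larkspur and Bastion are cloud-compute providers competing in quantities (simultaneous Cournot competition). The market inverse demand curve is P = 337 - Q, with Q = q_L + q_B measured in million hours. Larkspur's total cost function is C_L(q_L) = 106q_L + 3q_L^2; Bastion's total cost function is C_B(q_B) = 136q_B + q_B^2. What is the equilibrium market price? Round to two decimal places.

Larkspur's profit: π_L = (337 - Q)q_L - (106q_L + 3q_L²). Setting ∂π_L/∂q_L = 0: 231 - 8q_L - (q_B) = 0.
Bastion's profit: π_B = (337 - Q)q_B - (136q_B + q_B²). Setting ∂π_B/∂q_B = 0: 201 - 4q_B - (q_L) = 0.
Rearranging gives the reaction functions q_L = (231 - q_B)/8 and q_B = (201 - q_L)/4.
Solving the pair: q_L = 723/31, q_B = 1377/31.
Total output Q = 67.7419, so price P = 337 - 67.7419 = 269.2581.

269.26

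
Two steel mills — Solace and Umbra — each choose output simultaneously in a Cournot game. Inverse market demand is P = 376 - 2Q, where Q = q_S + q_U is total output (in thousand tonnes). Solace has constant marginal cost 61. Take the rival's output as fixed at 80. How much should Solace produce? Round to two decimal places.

38.75

With the rival's output fixed at 80, Solace's profit is π_S = (376 - 2·80 - 2q_S)q_S - (61q_S) = (216 - 2q_S)q_S - (61q_S).
∂π_S/∂q_S = 155 - 4q_S = 0, so q_S = 155/4.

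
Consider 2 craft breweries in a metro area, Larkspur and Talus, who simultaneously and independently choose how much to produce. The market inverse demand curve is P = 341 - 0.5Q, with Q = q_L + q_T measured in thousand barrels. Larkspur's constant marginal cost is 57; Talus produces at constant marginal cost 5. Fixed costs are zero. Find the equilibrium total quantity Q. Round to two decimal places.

Larkspur's profit: π_L = (341 - 0.5Q)q_L - (57q_L). Setting ∂π_L/∂q_L = 0: 284 - q_L - (1/2)(q_T) = 0.
Talus's profit: π_T = (341 - 0.5Q)q_T - (5q_T). Setting ∂π_T/∂q_T = 0: 336 - q_T - (1/2)(q_L) = 0.
Best responses: q_L = (284 - (1/2)q_T), q_T = (336 - (1/2)q_L).
Substituting one into the other gives q_L = 464/3 and q_T = 776/3.
Total output Q = 464/3 + 776/3 = 1240/3.

413.33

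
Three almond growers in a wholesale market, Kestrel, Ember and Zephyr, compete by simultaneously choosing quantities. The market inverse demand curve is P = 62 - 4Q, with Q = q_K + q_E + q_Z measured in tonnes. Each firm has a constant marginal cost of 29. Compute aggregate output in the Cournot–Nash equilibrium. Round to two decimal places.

A representative firm's profit is π_i = q_i(62 - 4Q) - 29q_i.
First-order condition (treating rivals' output as given): 33 - 8q_i - 4·Σ_{j≠i} q_j = 0.
By symmetry each firm produces the same amount; substituting Σ_{j≠i} q_j = 2q_i yields q_i = 33/16.
Total output Q = 33/16 + 33/16 + 33/16 = 99/16.

6.19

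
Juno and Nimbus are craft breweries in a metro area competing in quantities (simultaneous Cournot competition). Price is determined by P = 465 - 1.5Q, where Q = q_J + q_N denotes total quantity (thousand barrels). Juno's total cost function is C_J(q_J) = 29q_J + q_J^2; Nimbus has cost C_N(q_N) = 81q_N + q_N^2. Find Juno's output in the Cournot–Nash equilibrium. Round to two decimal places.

70.51

Juno's profit: π_J = (465 - 1.5Q)q_J - (29q_J + q_J²). Setting ∂π_J/∂q_J = 0: 436 - 5q_J - (3/2)(q_N) = 0.
Nimbus's first-order condition: 384 - 5q_N - (3/2)(q_J) = 0.
Best responses: q_J = (436 - (3/2)q_N)/5, q_N = (384 - (3/2)q_J)/5.
Solving the pair: q_J = 70.5055, q_N = 55.6484.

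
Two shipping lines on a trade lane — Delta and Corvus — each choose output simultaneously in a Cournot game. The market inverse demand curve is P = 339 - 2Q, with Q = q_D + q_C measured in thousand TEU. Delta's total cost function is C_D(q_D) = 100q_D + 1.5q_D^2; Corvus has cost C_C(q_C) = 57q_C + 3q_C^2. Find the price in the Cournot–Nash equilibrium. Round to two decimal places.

238.33

Delta's profit: π_D = (339 - 2Q)q_D - (100q_D + (3/2)q_D²). Setting ∂π_D/∂q_D = 0: 239 - 7q_D - 2(q_C) = 0.
Corvus's profit: π_C = (339 - 2Q)q_C - (57q_C + 3q_C²). Setting ∂π_C/∂q_C = 0: 282 - 10q_C - 2(q_D) = 0.
Rearranging gives the reaction functions q_D = (239 - 2q_C)/7 and q_C = (282 - 2q_D)/10.
Substituting one into the other gives q_D = 83/3 and q_C = 68/3.
Total output Q = 151/3, so price P = 339 - 2·(151/3) = 715/3.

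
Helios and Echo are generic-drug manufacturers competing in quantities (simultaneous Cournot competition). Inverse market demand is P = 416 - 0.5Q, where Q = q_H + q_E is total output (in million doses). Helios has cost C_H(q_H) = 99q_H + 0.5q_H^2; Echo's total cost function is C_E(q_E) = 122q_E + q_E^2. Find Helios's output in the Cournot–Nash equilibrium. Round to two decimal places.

139.83

Helios's profit: π_H = (416 - 0.5Q)q_H - (99q_H + (1/2)q_H²). Setting ∂π_H/∂q_H = 0: 317 - 2q_H - (1/2)(q_E) = 0.
Echo's profit: π_E = (416 - 0.5Q)q_E - (122q_E + q_E²). Setting ∂π_E/∂q_E = 0: 294 - 3q_E - (1/2)(q_H) = 0.
Best responses: q_H = (317 - (1/2)q_E)/2, q_E = (294 - (1/2)q_H)/3.
Solving the pair: q_H = 139.8261, q_E = 1718/23.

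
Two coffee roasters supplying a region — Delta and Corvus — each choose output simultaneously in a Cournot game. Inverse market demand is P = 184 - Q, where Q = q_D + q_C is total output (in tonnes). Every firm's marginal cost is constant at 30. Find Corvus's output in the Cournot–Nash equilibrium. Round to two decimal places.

51.33

Each firm earns π_i = (184 - Q)q_i - 30q_i.
First-order condition (treating rivals' output as given): 154 - 2q_i - q_j = 0.
With identical firms every q_j equals q_i, so q_j = q_i and 154 = 3q_i, giving q_i = 154/3.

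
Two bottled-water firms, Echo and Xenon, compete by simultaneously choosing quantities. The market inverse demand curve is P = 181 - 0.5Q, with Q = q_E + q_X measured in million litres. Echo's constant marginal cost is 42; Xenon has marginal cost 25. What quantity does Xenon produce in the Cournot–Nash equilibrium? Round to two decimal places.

Echo's profit: π_E = (181 - 0.5Q)q_E - (42q_E). Setting ∂π_E/∂q_E = 0: 139 - q_E - (1/2)(q_X) = 0.
Xenon's first-order condition: 156 - q_X - (1/2)(q_E) = 0.
So q_E = (139 - (1/2)q_X) and q_X = (156 - (1/2)q_E).
Substituting one into the other gives q_E = 244/3 and q_X = 346/3.

115.33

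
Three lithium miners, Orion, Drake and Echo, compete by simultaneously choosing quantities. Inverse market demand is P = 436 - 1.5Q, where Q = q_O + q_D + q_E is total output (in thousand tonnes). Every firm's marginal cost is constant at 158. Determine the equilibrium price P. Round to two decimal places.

A representative firm's profit is π_i = q_i(436 - 1.5Q) - 158q_i.
Setting ∂π_i/∂q_i = 0 with rivals' quantities fixed: 278 - 3q_i - (3/2)·Σ_{j≠i} q_j = 0.
By symmetry each firm produces the same amount; substituting Σ_{j≠i} q_j = 2q_i yields q_i = 278/6 = 139/3.
Total output Q = 139, so price P = 436 - (3/2)·139 = 455/2.

227.50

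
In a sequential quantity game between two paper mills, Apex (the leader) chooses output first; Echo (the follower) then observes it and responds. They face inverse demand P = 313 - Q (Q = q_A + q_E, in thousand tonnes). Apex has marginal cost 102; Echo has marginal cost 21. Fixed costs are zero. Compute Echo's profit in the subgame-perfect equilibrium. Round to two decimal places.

Solve by backward induction. Given q_A, the follower Echo maximises π_E = (313 - q_A - q_E)q_E - 21q_E.
Setting the follower's marginal profit to zero, 292 - q_A - 2q_E = 0, i.e. q_E = (292 - q_A)/2.
Apex substitutes q_E(q_A) into its own profit: π_A = q_A(313 - q_A - (292 - q_A)/2) - 102q_A = (167 - (1/2)q_A)q_A - 102q_A.
Maximising: ∂π_A/∂q_A = 65 - q_A = 0, giving q_A = 65.
Then q_E = (292 - 65)/2 = 227/2.
Price P = 313 - 357/2 = 269/2.
Echo's profit: (269/2 - 21)·(227/2) = 12882.2500.

12882.25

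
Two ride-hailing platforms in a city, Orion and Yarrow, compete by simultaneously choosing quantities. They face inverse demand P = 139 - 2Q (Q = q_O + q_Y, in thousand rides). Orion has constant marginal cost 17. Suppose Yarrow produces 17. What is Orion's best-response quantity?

22

With the rival's output fixed at 17, Orion's profit is π_O = (139 - 2·17 - 2q_O)q_O - (17q_O) = (105 - 2q_O)q_O - (17q_O).
∂π_O/∂q_O = 88 - 4q_O = 0, so q_O = 22.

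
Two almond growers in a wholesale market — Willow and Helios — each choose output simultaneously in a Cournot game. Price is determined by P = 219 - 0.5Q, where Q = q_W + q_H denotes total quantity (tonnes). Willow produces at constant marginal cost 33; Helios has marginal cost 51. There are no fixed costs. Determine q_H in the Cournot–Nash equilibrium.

Willow's profit: π_W = (219 - 0.5Q)q_W - (33q_W). Setting ∂π_W/∂q_W = 0: 186 - q_W - (1/2)(q_H) = 0.
Helios's profit: π_H = (219 - 0.5Q)q_H - (51q_H). Setting ∂π_H/∂q_H = 0: 168 - q_H - (1/2)(q_W) = 0.
Rearranging gives the reaction functions q_W = (186 - (1/2)q_H) and q_H = (168 - (1/2)q_W).
Solving the pair: q_W = 136, q_H = 100.

100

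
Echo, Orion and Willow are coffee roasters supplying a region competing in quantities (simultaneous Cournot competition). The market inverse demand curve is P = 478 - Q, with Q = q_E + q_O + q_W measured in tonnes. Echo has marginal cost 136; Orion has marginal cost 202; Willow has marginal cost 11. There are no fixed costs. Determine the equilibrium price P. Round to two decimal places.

206.75

Echo's profit: π_E = (478 - Q)q_E - (136q_E). Setting ∂π_E/∂q_E = 0: 342 - 2q_E - (q_O + q_W) = 0.
Orion's profit: π_O = (478 - Q)q_O - (202q_O). Setting ∂π_O/∂q_O = 0: 276 - 2q_O - (q_E + q_W) = 0.
Willow's first-order condition: 467 - 2q_W - (q_E + q_O) = 0.
Adding the 3 first-order conditions: 1085 − 4Q = 0, so Q = 1085/4.
Back-substituting: q_E = (342 − 1085/4) = 283/4, q_O = (276 − 1085/4) = 19/4, q_W = (467 − 1085/4) = 783/4.
Total output Q = 1085/4, so price P = 478 - 1085/4 = 827/4.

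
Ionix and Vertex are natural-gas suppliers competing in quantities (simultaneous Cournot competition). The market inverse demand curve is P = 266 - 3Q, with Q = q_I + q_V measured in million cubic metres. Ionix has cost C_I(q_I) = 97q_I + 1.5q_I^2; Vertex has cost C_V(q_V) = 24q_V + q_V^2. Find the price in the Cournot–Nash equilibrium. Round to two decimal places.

156.62

Ionix's profit: π_I = (266 - 3Q)q_I - (97q_I + (3/2)q_I²). Setting ∂π_I/∂q_I = 0: 169 - 9q_I - 3(q_V) = 0.
Vertex's profit: π_V = (266 - 3Q)q_V - (24q_V + q_V²). Setting ∂π_V/∂q_V = 0: 242 - 8q_V - 3(q_I) = 0.
Rearranging gives the reaction functions q_I = (169 - 3q_V)/9 and q_V = (242 - 3q_I)/8.
Solving the pair: q_I = 626/63, q_V = 557/21.
Total output Q = 36.4603, so price P = 266 - 3·36.4603 = 156.6190.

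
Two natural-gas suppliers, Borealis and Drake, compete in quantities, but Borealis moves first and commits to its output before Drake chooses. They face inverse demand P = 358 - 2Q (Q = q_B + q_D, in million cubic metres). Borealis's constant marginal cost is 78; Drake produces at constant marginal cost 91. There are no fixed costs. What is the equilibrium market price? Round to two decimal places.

151.25

Solve by backward induction. Given q_B, the follower Drake maximises π_D = (358 - 2q_B - 2q_D)q_D - 91q_D.
Setting the follower's marginal profit to zero, 267 - 2q_B - 4q_D = 0, i.e. q_D = (267 - 2q_B)/4.
Borealis substitutes q_D(q_B) into its own profit: π_B = q_B(358 - 2q_B - (267 - 2q_B)/2) - 78q_B = (449/2 - q_B)q_B - 78q_B.
The leader's first-order condition 293/2 - 2q_B = 0 yields q_B = 293/4.
Then q_D = (267 - 2·(293/4))/4 = 241/8.
Total output Q = 827/8, so price P = 358 - 2·(827/8) = 605/4.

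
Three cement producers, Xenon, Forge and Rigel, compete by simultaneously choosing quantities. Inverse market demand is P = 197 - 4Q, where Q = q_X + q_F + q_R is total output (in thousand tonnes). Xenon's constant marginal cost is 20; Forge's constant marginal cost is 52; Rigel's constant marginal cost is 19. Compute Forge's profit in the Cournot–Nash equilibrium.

Xenon's profit: π_X = (197 - 4Q)q_X - (20q_X). Setting ∂π_X/∂q_X = 0: 177 - 8q_X - 4(q_F + q_R) = 0.
Forge's profit: π_F = (197 - 4Q)q_F - (52q_F). Setting ∂π_F/∂q_F = 0: 145 - 8q_F - 4(q_X + q_R) = 0.
Rigel's profit: π_R = (197 - 4Q)q_R - (19q_R). Setting ∂π_R/∂q_R = 0: 178 - 8q_R - 4(q_X + q_F) = 0.
Adding the 3 conditions: 500 − 8Q − 8Q = 0, i.e. Q = 125/4.
Back-substituting: q_X = (177 − 125)/4 = 13, q_F = (145 − 125)/4 = 5, q_R = (178 − 125)/4 = 53/4.
Price P = 197 - 4·(125/4) = 72.
Forge's profit: (72 - 52)·5 = 100.

100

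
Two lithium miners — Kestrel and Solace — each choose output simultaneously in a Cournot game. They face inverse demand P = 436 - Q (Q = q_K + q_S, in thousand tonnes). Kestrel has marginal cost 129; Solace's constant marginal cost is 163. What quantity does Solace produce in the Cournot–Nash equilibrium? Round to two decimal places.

79.67

Kestrel's profit: π_K = (436 - Q)q_K - (129q_K). Setting ∂π_K/∂q_K = 0: 307 - 2q_K - (q_S) = 0.
Solace's first-order condition: 273 - 2q_S - (q_K) = 0.
So q_K = (307 - q_S)/2 and q_S = (273 - q_K)/2.
Solving the pair: q_K = 341/3, q_S = 239/3.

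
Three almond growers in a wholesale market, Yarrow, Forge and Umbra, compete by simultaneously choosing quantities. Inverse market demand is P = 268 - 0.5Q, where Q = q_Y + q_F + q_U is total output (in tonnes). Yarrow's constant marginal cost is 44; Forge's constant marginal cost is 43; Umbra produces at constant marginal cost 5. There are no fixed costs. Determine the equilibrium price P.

Yarrow's profit: π_Y = (268 - 0.5Q)q_Y - (44q_Y). Setting ∂π_Y/∂q_Y = 0: 224 - q_Y - (1/2)(q_F + q_U) = 0.
Forge's first-order condition: 225 - q_F - (1/2)(q_Y + q_U) = 0.
Umbra's first-order condition: 263 - q_U - (1/2)(q_Y + q_F) = 0.
Adding the 3 conditions: 712 − Q − Q = 0, i.e. Q = 356.
Back-substituting: q_Y = (224 − 178)/(1/2) = 92, q_F = (225 − 178)/(1/2) = 94, q_U = (263 − 178)/(1/2) = 170.
Total output Q = 356, so price P = 268 - (1/2)·356 = 90.

90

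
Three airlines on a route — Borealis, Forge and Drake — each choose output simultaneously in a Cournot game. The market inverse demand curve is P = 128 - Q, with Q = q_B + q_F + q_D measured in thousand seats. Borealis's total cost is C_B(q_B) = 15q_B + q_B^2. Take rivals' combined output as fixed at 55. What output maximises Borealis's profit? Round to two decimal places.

With rivals' combined output fixed at 55, Borealis's profit is π_B = (128 - 55 - q_B)q_B - (15q_B + q_B²) = (73 - q_B)q_B - (15q_B + q_B²).
∂π_B/∂q_B = 58 - 4q_B = 0, so q_B = 29/2.

14.50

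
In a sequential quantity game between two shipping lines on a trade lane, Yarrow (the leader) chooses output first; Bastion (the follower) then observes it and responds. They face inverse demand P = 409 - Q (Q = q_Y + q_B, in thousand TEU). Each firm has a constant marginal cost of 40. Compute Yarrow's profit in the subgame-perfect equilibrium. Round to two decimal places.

17020.13

The follower Bastion best-responds to any q_Y: π_B = (409 - Q)q_B - 40q_B.
∂π_B/∂q_B = 369 - q_Y - 2q_B = 0 gives the reaction function q_B = (369 - q_Y)/2.
The leader anticipates this reaction. Substituting into P = 409 - Q gives P = 449/2 - (1/2)q_Y, so π_Y = (449/2 - (1/2)q_Y)q_Y - 40q_Y.
Maximising: ∂π_Y/∂q_Y = 369/2 - q_Y = 0, giving q_Y = 369/2.
Then q_B = (369 - 369/2)/2 = 369/4.
Price P = 409 - 1107/4 = 529/4.
Yarrow's profit: (529/4 - 40)·(369/2) = 17020.1250.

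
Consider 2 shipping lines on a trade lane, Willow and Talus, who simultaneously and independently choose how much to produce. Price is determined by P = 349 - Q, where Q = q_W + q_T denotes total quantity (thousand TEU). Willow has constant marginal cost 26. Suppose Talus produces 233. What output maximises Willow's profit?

With the rival's output fixed at 233, Willow's profit is π_W = (349 - 233 - q_W)q_W - (26q_W) = (116 - q_W)q_W - (26q_W).
∂π_W/∂q_W = 90 - 2q_W = 0, so q_W = 45.

45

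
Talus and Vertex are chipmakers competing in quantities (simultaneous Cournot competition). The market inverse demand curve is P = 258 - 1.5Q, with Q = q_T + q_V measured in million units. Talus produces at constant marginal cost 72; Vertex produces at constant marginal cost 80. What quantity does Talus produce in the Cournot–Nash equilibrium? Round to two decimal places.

Talus's profit: π_T = (258 - 1.5Q)q_T - (72q_T). Setting ∂π_T/∂q_T = 0: 186 - 3q_T - (3/2)(q_V) = 0.
Vertex's profit: π_V = (258 - 1.5Q)q_V - (80q_V). Setting ∂π_V/∂q_V = 0: 178 - 3q_V - (3/2)(q_T) = 0.
Best responses: q_T = (186 - (3/2)q_V)/3, q_V = (178 - (3/2)q_T)/3.
Solving the pair: q_T = 388/9, q_V = 340/9.

43.11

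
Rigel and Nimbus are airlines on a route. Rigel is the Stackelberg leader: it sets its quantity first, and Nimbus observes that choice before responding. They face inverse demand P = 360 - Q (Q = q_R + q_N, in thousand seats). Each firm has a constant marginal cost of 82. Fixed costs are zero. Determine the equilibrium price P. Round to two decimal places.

151.50

Solve by backward induction. Given q_R, the follower Nimbus maximises π_N = (360 - q_R - q_N)q_N - 82q_N.
∂π_N/∂q_N = 278 - q_R - 2q_N = 0 gives the reaction function q_N = (278 - q_R)/2.
The leader anticipates this reaction. Substituting into P = 360 - Q gives P = 221 - (1/2)q_R, so π_R = (221 - (1/2)q_R)q_R - 82q_R.
The leader's first-order condition 139 - q_R = 0 yields q_R = 139.
Then q_N = (278 - 139)/2 = 139/2.
Total output Q = 417/2, so price P = 360 - 417/2 = 303/2.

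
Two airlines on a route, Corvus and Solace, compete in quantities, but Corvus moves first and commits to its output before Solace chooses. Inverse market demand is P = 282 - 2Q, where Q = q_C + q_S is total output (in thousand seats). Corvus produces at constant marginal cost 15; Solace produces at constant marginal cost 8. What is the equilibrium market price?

The follower Solace best-responds to any q_C: π_S = (282 - 2Q)q_S - 8q_S.
Setting the follower's marginal profit to zero, 274 - 2q_C - 4q_S = 0, i.e. q_S = (274 - 2q_C)/4.
The leader anticipates this reaction. Substituting into P = 282 - 2Q gives P = 145 - q_C, so π_C = (145 - q_C)q_C - 15q_C.
Leader FOC: 130 - 2q_C = 0, so q_C = 65.
Then q_S = (274 - 2·65)/4 = 36.
Total output Q = 101, so price P = 282 - 2·101 = 80.

80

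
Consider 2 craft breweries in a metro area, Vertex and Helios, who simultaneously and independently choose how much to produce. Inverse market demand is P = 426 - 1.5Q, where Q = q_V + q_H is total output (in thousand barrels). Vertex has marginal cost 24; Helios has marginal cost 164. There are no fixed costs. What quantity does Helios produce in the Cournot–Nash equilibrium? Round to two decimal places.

27.11

Vertex's profit: π_V = (426 - 1.5Q)q_V - (24q_V). Setting ∂π_V/∂q_V = 0: 402 - 3q_V - (3/2)(q_H) = 0.
Helios's profit: π_H = (426 - 1.5Q)q_H - (164q_H). Setting ∂π_H/∂q_H = 0: 262 - 3q_H - (3/2)(q_V) = 0.
Rearranging gives the reaction functions q_V = (402 - (3/2)q_H)/3 and q_H = (262 - (3/2)q_V)/3.
Solving the pair: q_V = 1084/9, q_H = 244/9.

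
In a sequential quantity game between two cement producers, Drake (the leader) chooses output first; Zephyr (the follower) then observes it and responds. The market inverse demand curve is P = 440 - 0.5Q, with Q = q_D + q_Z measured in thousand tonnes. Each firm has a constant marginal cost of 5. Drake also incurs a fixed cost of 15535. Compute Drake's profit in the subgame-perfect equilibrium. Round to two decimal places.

31771.25

The follower Zephyr best-responds to any q_D: π_Z = (440 - 0.5Q)q_Z - 5q_Z.
Setting the follower's marginal profit to zero, 435 - (1/2)q_D - q_Z = 0, i.e. q_Z = (435 - (1/2)q_D).
Drake substitutes q_Z(q_D) into its own profit: π_D = q_D(440 - (1/2)q_D - (435 - (1/2)q_D)/2) - 5q_D = (445/2 - (1/4)q_D)q_D - 5q_D.
The leader's first-order condition 435/2 - (1/2)q_D = 0 yields q_D = 435.
Then q_Z = (435 - (1/2)·435) = 435/2.
Price P = 440 - (1/2)·(1305/2) = 455/4.
Drake's profit: (455/4 - 5)·435 - 15535 = 31771.2500.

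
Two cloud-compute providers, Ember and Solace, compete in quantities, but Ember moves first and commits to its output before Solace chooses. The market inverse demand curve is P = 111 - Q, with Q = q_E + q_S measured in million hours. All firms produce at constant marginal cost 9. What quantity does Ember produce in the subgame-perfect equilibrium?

51

Solve by backward induction. Given q_E, the follower Solace maximises π_S = (111 - q_E - q_S)q_S - 9q_S.
Follower FOC: 102 - q_E - 2q_S = 0, so q_S(q_E) = (102 - q_E)/2.
Ember substitutes q_S(q_E) into its own profit: π_E = q_E(111 - q_E - (102 - q_E)/2) - 9q_E = (60 - (1/2)q_E)q_E - 9q_E.
Leader FOC: 51 - q_E = 0, so q_E = 51.
Then q_S = (102 - 51)/2 = 51/2.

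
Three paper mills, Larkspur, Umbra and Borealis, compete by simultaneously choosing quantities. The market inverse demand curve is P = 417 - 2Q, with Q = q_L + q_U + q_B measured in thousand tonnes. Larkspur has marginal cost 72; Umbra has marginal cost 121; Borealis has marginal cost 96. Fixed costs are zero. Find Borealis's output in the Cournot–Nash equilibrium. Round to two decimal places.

Larkspur's profit: π_L = (417 - 2Q)q_L - (72q_L). Setting ∂π_L/∂q_L = 0: 345 - 4q_L - 2(q_U + q_B) = 0.
Umbra's profit: π_U = (417 - 2Q)q_U - (121q_U). Setting ∂π_U/∂q_U = 0: 296 - 4q_U - 2(q_L + q_B) = 0.
Borealis's first-order condition: 321 - 4q_B - 2(q_L + q_U) = 0.
Adding the 3 first-order conditions: 962 − 8Q = 0, so Q = 481/4.
Back-substituting: q_L = (345 − 481/2)/2 = 209/4, q_U = (296 − 481/2)/2 = 111/4, q_B = (321 − 481/2)/2 = 161/4.

40.25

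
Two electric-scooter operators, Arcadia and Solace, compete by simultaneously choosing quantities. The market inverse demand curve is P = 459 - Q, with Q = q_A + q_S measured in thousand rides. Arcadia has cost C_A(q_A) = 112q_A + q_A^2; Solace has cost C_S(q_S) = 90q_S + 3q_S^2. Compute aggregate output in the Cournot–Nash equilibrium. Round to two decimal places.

Arcadia's profit: π_A = (459 - Q)q_A - (112q_A + q_A²). Setting ∂π_A/∂q_A = 0: 347 - 4q_A - (q_S) = 0.
Solace's first-order condition: 369 - 8q_S - (q_A) = 0.
Rearranging gives the reaction functions q_A = (347 - q_S)/4 and q_S = (369 - q_A)/8.
Substituting one into the other gives q_A = 77.6452 and q_S = 1129/31.
Total output Q = 77.6452 + 1129/31 = 114.0645.

114.06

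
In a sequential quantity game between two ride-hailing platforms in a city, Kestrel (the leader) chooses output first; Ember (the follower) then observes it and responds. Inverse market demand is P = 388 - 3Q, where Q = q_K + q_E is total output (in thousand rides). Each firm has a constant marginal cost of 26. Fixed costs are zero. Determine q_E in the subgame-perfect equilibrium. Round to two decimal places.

30.17

The follower Ember best-responds to any q_K: π_E = (388 - 3Q)q_E - 26q_E.
∂π_E/∂q_E = 362 - 3q_K - 6q_E = 0 gives the reaction function q_E = (362 - 3q_K)/6.
Kestrel substitutes q_E(q_K) into its own profit: π_K = q_K(388 - 3q_K - (362 - 3q_K)/2) - 26q_K = (207 - (3/2)q_K)q_K - 26q_K.
Maximising: ∂π_K/∂q_K = 181 - 3q_K = 0, giving q_K = 181/3.
Then q_E = (362 - 3·(181/3))/6 = 181/6.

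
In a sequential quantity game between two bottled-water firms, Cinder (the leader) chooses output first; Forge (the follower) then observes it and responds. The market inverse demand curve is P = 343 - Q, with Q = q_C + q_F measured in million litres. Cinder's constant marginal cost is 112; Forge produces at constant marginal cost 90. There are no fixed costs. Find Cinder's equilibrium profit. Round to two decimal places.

Solve by backward induction. Given q_C, the follower Forge maximises π_F = (343 - q_C - q_F)q_F - 90q_F.
∂π_F/∂q_F = 253 - q_C - 2q_F = 0 gives the reaction function q_F = (253 - q_C)/2.
Cinder substitutes q_F(q_C) into its own profit: π_C = q_C(343 - q_C - (253 - q_C)/2) - 112q_C = (433/2 - (1/2)q_C)q_C - 112q_C.
Maximising: ∂π_C/∂q_C = 209/2 - q_C = 0, giving q_C = 209/2.
Then q_F = (253 - 209/2)/2 = 297/4.
Price P = 343 - 715/4 = 657/4.
Cinder's profit: (657/4 - 112)·(209/2) = 5460.1250.

5460.13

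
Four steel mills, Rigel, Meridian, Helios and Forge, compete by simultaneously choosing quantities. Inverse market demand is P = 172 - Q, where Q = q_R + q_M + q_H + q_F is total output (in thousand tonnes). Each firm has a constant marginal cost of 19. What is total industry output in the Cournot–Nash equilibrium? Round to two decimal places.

A representative firm's profit is π_i = q_i(172 - Q) - 19q_i.
Setting ∂π_i/∂q_i = 0 with rivals' quantities fixed: 153 - 2q_i - Σ_{j≠i} q_j = 0.
With identical firms every q_j equals q_i, so Σ_{j≠i} q_j = 3q_i and 153 = 5q_i, giving q_i = 153/5.
Total output Q = 153/5 + 153/5 + 153/5 + 153/5 = 612/5.

122.40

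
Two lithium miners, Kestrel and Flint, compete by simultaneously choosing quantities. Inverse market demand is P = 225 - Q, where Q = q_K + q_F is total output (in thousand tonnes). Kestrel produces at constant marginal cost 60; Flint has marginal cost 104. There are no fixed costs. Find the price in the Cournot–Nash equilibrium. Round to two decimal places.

Kestrel's profit: π_K = (225 - Q)q_K - (60q_K). Setting ∂π_K/∂q_K = 0: 165 - 2q_K - (q_F) = 0.
Flint's profit: π_F = (225 - Q)q_F - (104q_F). Setting ∂π_F/∂q_F = 0: 121 - 2q_F - (q_K) = 0.
So q_K = (165 - q_F)/2 and q_F = (121 - q_K)/2.
Solving the pair: q_K = 209/3, q_F = 77/3.
Total output Q = 286/3, so price P = 225 - 286/3 = 389/3.

129.67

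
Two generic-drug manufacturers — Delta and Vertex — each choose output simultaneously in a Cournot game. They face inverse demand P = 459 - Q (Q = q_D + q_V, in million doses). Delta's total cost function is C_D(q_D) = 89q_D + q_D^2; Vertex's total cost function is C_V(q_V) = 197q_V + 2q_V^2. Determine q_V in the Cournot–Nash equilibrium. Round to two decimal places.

Delta's profit: π_D = (459 - Q)q_D - (89q_D + q_D²). Setting ∂π_D/∂q_D = 0: 370 - 4q_D - (q_V) = 0.
Vertex's first-order condition: 262 - 6q_V - (q_D) = 0.
So q_D = (370 - q_V)/4 and q_V = (262 - q_D)/6.
Substituting one into the other gives q_D = 1958/23 and q_V = 678/23.

29.48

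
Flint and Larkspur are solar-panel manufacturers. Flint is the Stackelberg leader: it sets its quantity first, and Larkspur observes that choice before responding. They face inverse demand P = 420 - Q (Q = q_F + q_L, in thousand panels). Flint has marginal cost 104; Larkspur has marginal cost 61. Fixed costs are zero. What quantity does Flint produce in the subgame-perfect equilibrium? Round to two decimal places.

136.50

The follower Larkspur best-responds to any q_F: π_L = (420 - Q)q_L - 61q_L.
Follower FOC: 359 - q_F - 2q_L = 0, so q_L(q_F) = (359 - q_F)/2.
The leader anticipates this reaction. Substituting into P = 420 - Q gives P = 481/2 - (1/2)q_F, so π_F = (481/2 - (1/2)q_F)q_F - 104q_F.
Maximising: ∂π_F/∂q_F = 273/2 - q_F = 0, giving q_F = 273/2.
Then q_L = (359 - 273/2)/2 = 445/4.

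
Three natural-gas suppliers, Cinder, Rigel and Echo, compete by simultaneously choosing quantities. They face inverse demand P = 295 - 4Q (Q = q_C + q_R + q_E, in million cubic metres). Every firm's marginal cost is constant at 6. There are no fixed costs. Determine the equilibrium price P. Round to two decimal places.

Each firm earns π_i = (295 - 4Q)q_i - 6q_i.
First-order condition (treating rivals' output as given): 289 - 8q_i - 4·Σ_{j≠i} q_j = 0.
By symmetry each firm produces the same amount; substituting Σ_{j≠i} q_j = 2q_i yields q_i = 289/16.
Total output Q = 867/16, so price P = 295 - 4·(867/16) = 313/4.

78.25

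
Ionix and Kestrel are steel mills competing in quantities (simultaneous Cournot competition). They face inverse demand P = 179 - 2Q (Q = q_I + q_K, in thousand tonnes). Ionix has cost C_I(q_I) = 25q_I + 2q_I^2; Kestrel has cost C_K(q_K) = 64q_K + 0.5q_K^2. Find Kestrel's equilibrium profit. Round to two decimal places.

722.50

Ionix's profit: π_I = (179 - 2Q)q_I - (25q_I + 2q_I²). Setting ∂π_I/∂q_I = 0: 154 - 8q_I - 2(q_K) = 0.
Kestrel's first-order condition: 115 - 5q_K - 2(q_I) = 0.
So q_I = (154 - 2q_K)/8 and q_K = (115 - 2q_I)/5.
Substituting one into the other gives q_I = 15 and q_K = 17.
Price P = 179 - 2·32 = 115.
Kestrel's profit: 115·17 - 64·17 - (1/2)·17² = 1445/2.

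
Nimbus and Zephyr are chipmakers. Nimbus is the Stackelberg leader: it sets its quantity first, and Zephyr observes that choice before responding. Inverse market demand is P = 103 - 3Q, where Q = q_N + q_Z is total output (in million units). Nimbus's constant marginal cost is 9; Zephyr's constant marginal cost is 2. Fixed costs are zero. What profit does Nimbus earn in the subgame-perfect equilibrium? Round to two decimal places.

Solve by backward induction. Given q_N, the follower Zephyr maximises π_Z = (103 - 3q_N - 3q_Z)q_Z - 2q_Z.
Setting the follower's marginal profit to zero, 101 - 3q_N - 6q_Z = 0, i.e. q_Z = (101 - 3q_N)/6.
The leader anticipates this reaction. Substituting into P = 103 - 3Q gives P = 105/2 - (3/2)q_N, so π_N = (105/2 - (3/2)q_N)q_N - 9q_N.
Leader FOC: 87/2 - 3q_N = 0, so q_N = 29/2.
Then q_Z = (101 - 3·(29/2))/6 = 115/12.
Price P = 103 - 3·(289/12) = 123/4.
Nimbus's profit: (123/4 - 9)·(29/2) = 315.3750.

315.38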